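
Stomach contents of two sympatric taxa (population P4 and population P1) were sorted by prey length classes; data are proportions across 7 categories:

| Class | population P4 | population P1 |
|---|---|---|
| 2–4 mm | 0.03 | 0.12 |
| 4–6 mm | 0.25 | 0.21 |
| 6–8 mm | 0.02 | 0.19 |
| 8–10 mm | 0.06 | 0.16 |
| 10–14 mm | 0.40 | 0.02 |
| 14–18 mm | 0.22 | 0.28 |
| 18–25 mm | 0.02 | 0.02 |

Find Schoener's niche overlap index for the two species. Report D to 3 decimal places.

0.580

Σ|p₁ᵢ − p₂ᵢ| = 0.09 + 0.04 + 0.17 + 0.10 + 0.38 + 0.06 + 0.00 = 0.84
D = 1 − ½ × 0.84 = 1 − 0.420 = 0.58000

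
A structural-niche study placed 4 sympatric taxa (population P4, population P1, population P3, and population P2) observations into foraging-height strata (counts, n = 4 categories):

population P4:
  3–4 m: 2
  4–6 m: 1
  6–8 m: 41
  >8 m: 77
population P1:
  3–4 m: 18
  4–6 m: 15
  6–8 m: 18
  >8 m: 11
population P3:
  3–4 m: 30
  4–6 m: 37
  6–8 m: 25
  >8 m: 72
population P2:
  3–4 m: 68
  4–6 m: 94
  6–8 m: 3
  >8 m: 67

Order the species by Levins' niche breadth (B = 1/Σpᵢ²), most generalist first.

population P1 > population P3 > population P2 > population P4

Proportions for population P4 (n=121): 2/121=0.0165, 1/121=0.0083, 41/121=0.3388, 77/121=0.6364
Proportions for population P1 (n=62): 18/62=0.2903, 15/62=0.2419, 18/62=0.2903, 11/62=0.1774
Proportions for population P3 (n=164): 30/164=0.1829, 37/164=0.2256, 25/164=0.1524, 72/164=0.4390
Proportions for population P2 (n=232): 68/232=0.2931, 94/232=0.4052, 3/232=0.0129, 67/232=0.2888
Σp_P4ᵢ² = 0.0165² + 0.0083² + 0.3388² + 0.6364² = 0.000272 + 0.000069 + 0.114785 + 0.405005 = 0.520131
B_P4 = 1 / 0.520131 = 1.9226
Σp_P1ᵢ² = 0.2903² + 0.2419² + 0.2903² + 0.1774² = 0.084274 + 0.058516 + 0.084274 + 0.031471 = 0.258535
B_P1 = 1 / 0.258535 = 3.8679
Σp_P3ᵢ² = 0.1829² + 0.2256² + 0.1524² + 0.4390² = 0.033452 + 0.050895 + 0.023226 + 0.192721 = 0.300294
B_P3 = 1 / 0.300294 = 3.3301
Σp_P2ᵢ² = 0.2931² + 0.4052² + 0.0129² + 0.2888² = 0.085908 + 0.164187 + 0.000166 + 0.083405 = 0.333666
B_P2 = 1 / 0.333666 = 2.9970
Ranking by B (broadest → narrowest): population P1 (3.87) > population P3 (3.33) > population P2 (3.00) > population P4 (1.92)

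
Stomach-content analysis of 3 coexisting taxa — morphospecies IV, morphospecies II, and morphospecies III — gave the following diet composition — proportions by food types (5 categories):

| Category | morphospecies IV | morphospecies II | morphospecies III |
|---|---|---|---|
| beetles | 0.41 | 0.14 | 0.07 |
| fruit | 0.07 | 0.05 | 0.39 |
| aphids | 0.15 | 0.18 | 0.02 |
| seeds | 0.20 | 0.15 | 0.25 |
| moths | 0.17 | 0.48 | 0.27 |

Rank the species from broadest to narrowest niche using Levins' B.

morphospecies IV > morphospecies III > morphospecies II

Σp_IVᵢ² = 0.41² + 0.07² + 0.15² + 0.20² + 0.17² = 0.1681 + 0.0049 + 0.0225 + 0.0400 + 0.0289 = 0.2644
B_IV = 1 / 0.2644 = 3.7821
Σp_IIᵢ² = 0.14² + 0.05² + 0.18² + 0.15² + 0.48² = 0.0196 + 0.0025 + 0.0324 + 0.0225 + 0.2304 = 0.3074
B_II = 1 / 0.3074 = 3.2531
Σp_IIIᵢ² = 0.07² + 0.39² + 0.02² + 0.25² + 0.27² = 0.0049 + 0.1521 + 0.0004 + 0.0625 + 0.0729 = 0.2928
B_III = 1 / 0.2928 = 3.4153
Ranking by B (broadest → narrowest): morphospecies IV (3.78) > morphospecies III (3.42) > morphospecies II (3.25)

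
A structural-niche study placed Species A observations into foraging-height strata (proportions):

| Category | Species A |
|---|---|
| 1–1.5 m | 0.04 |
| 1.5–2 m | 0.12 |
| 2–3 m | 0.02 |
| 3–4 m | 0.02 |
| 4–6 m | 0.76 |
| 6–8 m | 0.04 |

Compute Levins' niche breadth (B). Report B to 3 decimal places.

Σpᵢ² = 0.04² + 0.12² + 0.02² + 0.02² + 0.76² + 0.04² = 0.0016 + 0.0144 + 0.0004 + 0.0004 + 0.5776 + 0.0016 = 0.5960
B = 1 / 0.5960 = 1.67785

1.678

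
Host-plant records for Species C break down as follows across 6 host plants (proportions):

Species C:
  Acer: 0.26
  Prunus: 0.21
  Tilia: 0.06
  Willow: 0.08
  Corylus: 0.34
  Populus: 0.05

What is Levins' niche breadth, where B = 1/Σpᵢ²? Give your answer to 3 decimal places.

4.170

Σpᵢ² = 0.26² + 0.21² + 0.06² + 0.08² + 0.34² + 0.05² = 0.0676 + 0.0441 + 0.0036 + 0.0064 + 0.1156 + 0.0025 = 0.2398
B = 1 / 0.2398 = 4.17014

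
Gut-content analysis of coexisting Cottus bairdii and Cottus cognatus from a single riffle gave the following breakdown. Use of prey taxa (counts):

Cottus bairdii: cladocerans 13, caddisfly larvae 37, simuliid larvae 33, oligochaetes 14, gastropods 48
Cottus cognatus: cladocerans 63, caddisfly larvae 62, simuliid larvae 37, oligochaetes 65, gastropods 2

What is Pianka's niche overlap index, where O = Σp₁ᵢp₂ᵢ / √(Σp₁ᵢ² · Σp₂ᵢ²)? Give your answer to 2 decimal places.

Proportions for Cottus bairdii (n=145): 13/145=0.0897, 37/145=0.2552, 33/145=0.2276, 14/145=0.0966, 48/145=0.3310
Proportions for Cottus cognatus (n=229): 63/229=0.2751, 62/229=0.2707, 37/229=0.1616, 65/229=0.2838, 2/229=0.0087
Σ p₁ᵢp₂ᵢ = 0.024676 + 0.069083 + 0.036780 + 0.027415 + 0.002880 = 0.160834
Σp_1ᵢ² = 0.0897² + 0.2552² + 0.2276² + 0.0966² + 0.3310² = 0.008046 + 0.065127 + 0.051802 + 0.009332 + 0.109561 = 0.243868
Σp_2ᵢ² = 0.2751² + 0.2707² + 0.1616² + 0.2838² + 0.0087² = 0.075680 + 0.073278 + 0.026115 + 0.080542 + 0.000076 = 0.255691
O = 0.160834 / √(0.243868 × 0.255691) = 0.160834 / 0.2497095 = 0.6441

0.64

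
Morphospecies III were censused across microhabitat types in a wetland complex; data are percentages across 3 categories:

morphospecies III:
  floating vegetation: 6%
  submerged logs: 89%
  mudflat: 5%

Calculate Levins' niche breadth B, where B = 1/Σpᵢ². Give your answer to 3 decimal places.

Convert percentages to proportions (divide by 100).
Σpᵢ² = 0.06² + 0.89² + 0.05² = 0.0036 + 0.7921 + 0.0025 = 0.7982
B = 1 / 0.7982 = 1.25282

1.253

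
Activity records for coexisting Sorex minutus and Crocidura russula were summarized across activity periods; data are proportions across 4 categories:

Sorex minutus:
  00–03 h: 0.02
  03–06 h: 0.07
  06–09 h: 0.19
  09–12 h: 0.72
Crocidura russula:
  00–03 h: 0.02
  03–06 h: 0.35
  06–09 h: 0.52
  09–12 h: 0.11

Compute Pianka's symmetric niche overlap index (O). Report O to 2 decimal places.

0.43

Σ p₁ᵢp₂ᵢ = 0.0004 + 0.0245 + 0.0988 + 0.0792 = 0.2029
Σp_1ᵢ² = 0.02² + 0.07² + 0.19² + 0.72² = 0.0004 + 0.0049 + 0.0361 + 0.5184 = 0.5598
Σp_2ᵢ² = 0.02² + 0.35² + 0.52² + 0.11² = 0.0004 + 0.1225 + 0.2704 + 0.0121 = 0.4054
O = 0.2029 / √(0.5598 × 0.4054) = 0.2029 / 0.47639 = 0.4259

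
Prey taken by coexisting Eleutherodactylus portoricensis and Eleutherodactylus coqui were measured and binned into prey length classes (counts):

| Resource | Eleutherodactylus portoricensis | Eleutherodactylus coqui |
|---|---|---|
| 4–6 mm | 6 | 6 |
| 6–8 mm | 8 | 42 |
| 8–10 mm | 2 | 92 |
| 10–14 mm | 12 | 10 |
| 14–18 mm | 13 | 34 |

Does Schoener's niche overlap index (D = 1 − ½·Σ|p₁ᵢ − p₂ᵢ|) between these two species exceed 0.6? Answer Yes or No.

No

Proportions for Eleutherodactylus portoricensis (n=41): 6/41=0.1463, 8/41=0.1951, 2/41=0.0488, 12/41=0.2927, 13/41=0.3171
Proportions for Eleutherodactylus coqui (n=184): 6/184=0.0326, 42/184=0.2283, 92/184=0.5000, 10/184=0.0543, 34/184=0.1848
Σ|p₁ᵢ − p₂ᵢ| = 0.1137 + 0.0332 + 0.4512 + 0.2384 + 0.1323 = 0.9688
D = 1 − ½ × 0.9688 = 1 − 0.48440 = 0.51560
D = 0.51560 < 0.6 → No.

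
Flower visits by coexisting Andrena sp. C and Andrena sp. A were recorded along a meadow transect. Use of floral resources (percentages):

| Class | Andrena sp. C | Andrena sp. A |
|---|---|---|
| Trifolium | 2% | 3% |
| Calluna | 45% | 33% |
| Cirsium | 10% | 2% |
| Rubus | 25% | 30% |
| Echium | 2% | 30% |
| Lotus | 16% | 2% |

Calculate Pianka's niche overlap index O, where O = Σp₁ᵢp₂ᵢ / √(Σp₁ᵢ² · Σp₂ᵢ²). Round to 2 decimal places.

0.80

Convert percentages to proportions (divide by 100).
Σ p₁ᵢp₂ᵢ = 0.0006 + 0.1485 + 0.0020 + 0.0750 + 0.0060 + 0.0032 = 0.2353
Σp_1ᵢ² = 0.02² + 0.45² + 0.10² + 0.25² + 0.02² + 0.16² = 0.0004 + 0.2025 + 0.0100 + 0.0625 + 0.0004 + 0.0256 = 0.3014
Σp_2ᵢ² = 0.03² + 0.33² + 0.02² + 0.30² + 0.30² + 0.02² = 0.0009 + 0.1089 + 0.0004 + 0.0900 + 0.0900 + 0.0004 = 0.2906
O = 0.2353 / √(0.3014 × 0.2906) = 0.2353 / 0.29595 = 0.7951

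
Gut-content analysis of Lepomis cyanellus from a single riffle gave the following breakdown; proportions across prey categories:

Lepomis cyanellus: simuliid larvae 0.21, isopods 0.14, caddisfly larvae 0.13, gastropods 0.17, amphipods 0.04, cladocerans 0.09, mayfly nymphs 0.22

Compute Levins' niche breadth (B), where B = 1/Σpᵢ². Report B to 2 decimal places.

5.97

Σpᵢ² = 0.21² + 0.14² + 0.13² + 0.17² + 0.04² + 0.09² + 0.22² = 0.0441 + 0.0196 + 0.0169 + 0.0289 + 0.0016 + 0.0081 + 0.0484 = 0.1676
B = 1 / 0.1676 = 5.9666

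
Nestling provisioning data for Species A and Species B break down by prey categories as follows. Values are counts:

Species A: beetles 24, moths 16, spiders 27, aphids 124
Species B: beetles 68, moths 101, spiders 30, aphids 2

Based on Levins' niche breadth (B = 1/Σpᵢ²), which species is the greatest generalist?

Proportions for Species A (n=191): 24/191=0.1257, 16/191=0.0838, 27/191=0.1414, 124/191=0.6492
Proportions for Species B (n=201): 68/201=0.3383, 101/201=0.5025, 30/201=0.1493, 2/201=0.0100
Σp_Aᵢ² = 0.1257² + 0.0838² + 0.1414² + 0.6492² = 0.015800 + 0.007022 + 0.019994 + 0.421461 = 0.464277
B_A = 1 / 0.464277 = 2.1539
Σp_Bᵢ² = 0.3383² + 0.5025² + 0.1493² + 0.0100² = 0.114447 + 0.252506 + 0.022290 + 0.000100 = 0.389343
B_B = 1 / 0.389343 = 2.5684
Highest B → broadest niche (most generalist): Species B (B = 2.57).

Species B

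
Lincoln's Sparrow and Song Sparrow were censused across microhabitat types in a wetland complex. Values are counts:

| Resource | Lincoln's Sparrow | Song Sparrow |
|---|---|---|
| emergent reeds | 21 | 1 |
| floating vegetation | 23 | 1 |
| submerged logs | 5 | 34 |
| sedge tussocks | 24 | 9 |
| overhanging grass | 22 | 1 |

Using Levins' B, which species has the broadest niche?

Proportions for Lincoln's Sparrow (n=95): 21/95=0.2211, 23/95=0.2421, 5/95=0.0526, 24/95=0.2526, 22/95=0.2316
Proportions for Song Sparrow (n=46): 1/46=0.0217, 1/46=0.0217, 34/46=0.7391, 9/46=0.1957, 1/46=0.0217
Σp_Lincᵢ² = 0.2211² + 0.2421² + 0.0526² + 0.2526² + 0.2316² = 0.048885 + 0.058612 + 0.002767 + 0.063807 + 0.053639 = 0.227710
B_Linc = 1 / 0.227710 = 4.3916
Σp_Songᵢ² = 0.0217² + 0.0217² + 0.7391² + 0.1957² + 0.0217² = 0.000471 + 0.000471 + 0.546269 + 0.038298 + 0.000471 = 0.585980
B_Song = 1 / 0.585980 = 1.7065
Highest B → broadest niche (most generalist): Lincoln's Sparrow (B = 4.39).

Lincoln's Sparrow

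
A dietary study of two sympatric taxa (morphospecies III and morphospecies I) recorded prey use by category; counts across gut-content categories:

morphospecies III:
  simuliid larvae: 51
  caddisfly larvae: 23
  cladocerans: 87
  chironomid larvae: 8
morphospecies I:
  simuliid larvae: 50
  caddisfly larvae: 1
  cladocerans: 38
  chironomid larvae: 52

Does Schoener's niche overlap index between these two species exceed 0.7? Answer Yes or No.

No

Proportions for morphospecies III (n=169): 51/169=0.3018, 23/169=0.1361, 87/169=0.5148, 8/169=0.0473
Proportions for morphospecies I (n=141): 50/141=0.3546, 1/141=0.0071, 38/141=0.2695, 52/141=0.3688
Σ|p₁ᵢ − p₂ᵢ| = 0.0528 + 0.1290 + 0.2453 + 0.3215 = 0.7486
D = 1 − ½ × 0.7486 = 1 − 0.37430 = 0.62570
D = 0.62570 < 0.7 → No.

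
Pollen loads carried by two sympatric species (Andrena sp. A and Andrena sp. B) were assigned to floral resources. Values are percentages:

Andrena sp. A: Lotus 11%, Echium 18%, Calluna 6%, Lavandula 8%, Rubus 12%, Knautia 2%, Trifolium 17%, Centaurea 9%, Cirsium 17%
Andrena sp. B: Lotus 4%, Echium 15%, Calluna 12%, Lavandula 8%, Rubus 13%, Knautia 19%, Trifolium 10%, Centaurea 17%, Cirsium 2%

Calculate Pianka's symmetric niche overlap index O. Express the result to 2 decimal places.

Convert percentages to proportions (divide by 100).
Σ p₁ᵢp₂ᵢ = 0.0044 + 0.0270 + 0.0072 + 0.0064 + 0.0156 + 0.0038 + 0.0170 + 0.0153 + 0.0034 = 0.1001
Σp_1ᵢ² = 0.11² + 0.18² + 0.06² + 0.08² + 0.12² + 0.02² + 0.17² + 0.09² + 0.17² = 0.0121 + 0.0324 + 0.0036 + 0.0064 + 0.0144 + 0.0004 + 0.0289 + 0.0081 + 0.0289 = 0.1352
Σp_2ᵢ² = 0.04² + 0.15² + 0.12² + 0.08² + 0.13² + 0.19² + 0.10² + 0.17² + 0.02² = 0.0016 + 0.0225 + 0.0144 + 0.0064 + 0.0169 + 0.0361 + 0.0100 + 0.0289 + 0.0004 = 0.1372
O = 0.1001 / √(0.1352 × 0.1372) = 0.1001 / 0.13620 = 0.7349

0.73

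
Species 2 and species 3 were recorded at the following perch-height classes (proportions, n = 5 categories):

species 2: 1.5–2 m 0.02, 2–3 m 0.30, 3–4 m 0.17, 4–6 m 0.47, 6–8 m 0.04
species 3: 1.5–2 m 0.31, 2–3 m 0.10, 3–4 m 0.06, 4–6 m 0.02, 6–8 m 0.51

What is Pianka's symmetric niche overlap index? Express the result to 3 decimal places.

Σ p₁ᵢp₂ᵢ = 0.0062 + 0.0300 + 0.0102 + 0.0094 + 0.0204 = 0.0762
Σp_1ᵢ² = 0.02² + 0.30² + 0.17² + 0.47² + 0.04² = 0.0004 + 0.0900 + 0.0289 + 0.2209 + 0.0016 = 0.3418
Σp_2ᵢ² = 0.31² + 0.10² + 0.06² + 0.02² + 0.51² = 0.0961 + 0.0100 + 0.0036 + 0.0004 + 0.2601 = 0.3702
O = 0.0762 / √(0.3418 × 0.3702) = 0.0762 / 0.355717 = 0.21422

0.214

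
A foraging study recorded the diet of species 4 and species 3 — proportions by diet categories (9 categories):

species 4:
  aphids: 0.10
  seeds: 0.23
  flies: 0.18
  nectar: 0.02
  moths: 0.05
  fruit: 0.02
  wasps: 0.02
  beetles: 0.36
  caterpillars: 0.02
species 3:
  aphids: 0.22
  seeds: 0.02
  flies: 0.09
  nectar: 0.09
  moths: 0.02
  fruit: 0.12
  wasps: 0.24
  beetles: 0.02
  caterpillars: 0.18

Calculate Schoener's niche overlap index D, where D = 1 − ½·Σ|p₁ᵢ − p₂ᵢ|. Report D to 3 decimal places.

Σ|p₁ᵢ − p₂ᵢ| = 0.12 + 0.21 + 0.09 + 0.07 + 0.03 + 0.10 + 0.22 + 0.34 + 0.16 = 1.34
D = 1 − ½ × 1.34 = 1 − 0.670 = 0.33000

0.330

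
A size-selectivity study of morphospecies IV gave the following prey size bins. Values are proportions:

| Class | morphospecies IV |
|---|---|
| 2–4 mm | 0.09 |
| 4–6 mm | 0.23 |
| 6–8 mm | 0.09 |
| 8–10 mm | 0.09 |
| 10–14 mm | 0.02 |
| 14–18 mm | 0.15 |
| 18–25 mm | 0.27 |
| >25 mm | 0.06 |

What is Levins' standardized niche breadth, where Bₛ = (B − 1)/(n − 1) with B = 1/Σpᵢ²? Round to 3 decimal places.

0.666

Σpᵢ² = 0.09² + 0.23² + 0.09² + 0.09² + 0.02² + 0.15² + 0.27² + 0.06² = 0.0081 + 0.0529 + 0.0081 + 0.0081 + 0.0004 + 0.0225 + 0.0729 + 0.0036 = 0.1766
B = 1 / 0.1766 = 5.66251
Bₛ = (B − 1)/(n − 1) = (5.66251 − 1)/(8 − 1) = 4.66251/7 = 0.66607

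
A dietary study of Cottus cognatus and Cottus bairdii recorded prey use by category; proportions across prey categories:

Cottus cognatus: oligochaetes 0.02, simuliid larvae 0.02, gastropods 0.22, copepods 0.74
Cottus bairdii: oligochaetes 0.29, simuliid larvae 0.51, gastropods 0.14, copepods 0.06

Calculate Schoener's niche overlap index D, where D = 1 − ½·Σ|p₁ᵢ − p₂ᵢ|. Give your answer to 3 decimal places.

Σ|p₁ᵢ − p₂ᵢ| = 0.27 + 0.49 + 0.08 + 0.68 = 1.52
D = 1 − ½ × 1.52 = 1 − 0.760 = 0.24000

0.240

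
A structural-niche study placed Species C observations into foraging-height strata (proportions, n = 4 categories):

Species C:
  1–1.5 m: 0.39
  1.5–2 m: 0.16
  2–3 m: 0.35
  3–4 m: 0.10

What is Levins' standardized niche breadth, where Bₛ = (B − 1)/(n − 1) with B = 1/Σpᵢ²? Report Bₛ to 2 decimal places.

Σpᵢ² = 0.39² + 0.16² + 0.35² + 0.10² = 0.1521 + 0.0256 + 0.1225 + 0.0100 = 0.3102
B = 1 / 0.3102 = 3.2237
Bₛ = (B − 1)/(n − 1) = (3.2237 − 1)/(4 − 1) = 2.2237/3 = 0.7412

0.74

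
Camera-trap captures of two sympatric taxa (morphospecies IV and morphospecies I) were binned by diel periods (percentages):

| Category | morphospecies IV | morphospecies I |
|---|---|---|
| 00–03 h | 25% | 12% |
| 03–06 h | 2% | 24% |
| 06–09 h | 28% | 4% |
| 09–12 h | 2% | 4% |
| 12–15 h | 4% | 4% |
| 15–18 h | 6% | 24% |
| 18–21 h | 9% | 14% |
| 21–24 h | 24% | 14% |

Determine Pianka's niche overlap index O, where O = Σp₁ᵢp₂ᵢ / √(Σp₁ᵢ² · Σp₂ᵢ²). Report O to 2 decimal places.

Convert percentages to proportions (divide by 100).
Σ p₁ᵢp₂ᵢ = 0.0300 + 0.0048 + 0.0112 + 0.0008 + 0.0016 + 0.0144 + 0.0126 + 0.0336 = 0.1090
Σp_1ᵢ² = 0.25² + 0.02² + 0.28² + 0.02² + 0.04² + 0.06² + 0.09² + 0.24² = 0.0625 + 0.0004 + 0.0784 + 0.0004 + 0.0016 + 0.0036 + 0.0081 + 0.0576 = 0.2126
Σp_2ᵢ² = 0.12² + 0.24² + 0.04² + 0.04² + 0.04² + 0.24² + 0.14² + 0.14² = 0.0144 + 0.0576 + 0.0016 + 0.0016 + 0.0016 + 0.0576 + 0.0196 + 0.0196 = 0.1736
O = 0.1090 / √(0.2126 × 0.1736) = 0.1090 / 0.19211 = 0.5674

0.57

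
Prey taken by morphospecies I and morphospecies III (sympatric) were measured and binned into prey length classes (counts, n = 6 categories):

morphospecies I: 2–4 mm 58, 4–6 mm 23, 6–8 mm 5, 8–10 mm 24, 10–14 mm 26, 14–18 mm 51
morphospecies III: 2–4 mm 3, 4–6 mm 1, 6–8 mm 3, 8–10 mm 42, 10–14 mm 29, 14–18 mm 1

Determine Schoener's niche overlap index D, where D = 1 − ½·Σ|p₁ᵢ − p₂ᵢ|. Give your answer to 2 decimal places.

Proportions for morphospecies I (n=187): 58/187=0.3102, 23/187=0.1230, 5/187=0.0267, 24/187=0.1283, 26/187=0.1390, 51/187=0.2727
Proportions for morphospecies III (n=79): 3/79=0.0380, 1/79=0.0127, 3/79=0.0380, 42/79=0.5316, 29/79=0.3671, 1/79=0.0127
Σ|p₁ᵢ − p₂ᵢ| = 0.2722 + 0.1103 + 0.0113 + 0.4033 + 0.2281 + 0.2600 = 1.2852
D = 1 − ½ × 1.2852 = 1 − 0.64260 = 0.35740

0.36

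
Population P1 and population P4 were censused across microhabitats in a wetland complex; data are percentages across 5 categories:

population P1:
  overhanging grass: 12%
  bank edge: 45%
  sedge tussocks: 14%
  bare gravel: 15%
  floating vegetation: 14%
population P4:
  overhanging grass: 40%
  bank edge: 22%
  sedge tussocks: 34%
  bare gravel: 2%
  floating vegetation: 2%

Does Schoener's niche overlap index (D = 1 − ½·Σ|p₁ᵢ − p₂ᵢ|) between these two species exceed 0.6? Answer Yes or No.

No

Convert percentages to proportions (divide by 100).
Σ|p₁ᵢ − p₂ᵢ| = 0.28 + 0.23 + 0.20 + 0.13 + 0.12 = 0.96
D = 1 − ½ × 0.96 = 1 − 0.480 = 0.5200
D = 0.5200 < 0.6 → No.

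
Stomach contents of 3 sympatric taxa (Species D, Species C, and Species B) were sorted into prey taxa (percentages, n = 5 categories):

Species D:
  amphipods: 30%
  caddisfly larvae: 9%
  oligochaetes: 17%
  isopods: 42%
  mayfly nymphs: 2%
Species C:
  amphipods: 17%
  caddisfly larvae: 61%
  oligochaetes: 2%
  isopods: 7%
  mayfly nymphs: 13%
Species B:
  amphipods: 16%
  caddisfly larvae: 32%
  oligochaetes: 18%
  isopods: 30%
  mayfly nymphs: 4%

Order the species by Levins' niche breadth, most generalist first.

Species B > Species D > Species C

Convert percentages to proportions (divide by 100).
Σp_Dᵢ² = 0.30² + 0.09² + 0.17² + 0.42² + 0.02² = 0.0900 + 0.0081 + 0.0289 + 0.1764 + 0.0004 = 0.3038
B_D = 1 / 0.3038 = 3.2916
Σp_Cᵢ² = 0.17² + 0.61² + 0.02² + 0.07² + 0.13² = 0.0289 + 0.3721 + 0.0004 + 0.0049 + 0.0169 = 0.4232
B_C = 1 / 0.4232 = 2.3629
Σp_Bᵢ² = 0.16² + 0.32² + 0.18² + 0.30² + 0.04² = 0.0256 + 0.1024 + 0.0324 + 0.0900 + 0.0016 = 0.2520
B_B = 1 / 0.2520 = 3.9683
Ranking by B (broadest → narrowest): Species B (3.97) > Species D (3.29) > Species C (2.36)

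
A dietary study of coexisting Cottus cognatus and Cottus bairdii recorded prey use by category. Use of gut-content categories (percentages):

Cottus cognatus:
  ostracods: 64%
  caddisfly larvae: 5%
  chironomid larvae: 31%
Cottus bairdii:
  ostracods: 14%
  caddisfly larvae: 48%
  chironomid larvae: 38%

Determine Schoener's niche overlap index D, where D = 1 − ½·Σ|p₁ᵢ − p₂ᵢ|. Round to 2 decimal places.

Convert percentages to proportions (divide by 100).
Σ|p₁ᵢ − p₂ᵢ| = 0.50 + 0.43 + 0.07 = 1.00
D = 1 − ½ × 1.00 = 1 − 0.500 = 0.5000

0.50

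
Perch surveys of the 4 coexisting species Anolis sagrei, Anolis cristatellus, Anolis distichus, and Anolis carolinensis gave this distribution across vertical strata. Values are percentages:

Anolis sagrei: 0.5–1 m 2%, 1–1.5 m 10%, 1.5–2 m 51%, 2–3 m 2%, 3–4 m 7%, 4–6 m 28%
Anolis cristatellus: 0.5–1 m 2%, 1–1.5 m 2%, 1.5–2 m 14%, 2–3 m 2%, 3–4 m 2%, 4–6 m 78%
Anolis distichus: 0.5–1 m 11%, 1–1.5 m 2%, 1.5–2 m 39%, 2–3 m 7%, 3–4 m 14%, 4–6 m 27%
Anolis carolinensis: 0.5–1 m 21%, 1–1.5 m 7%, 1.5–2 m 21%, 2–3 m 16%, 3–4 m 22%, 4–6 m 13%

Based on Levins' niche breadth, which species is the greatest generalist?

Convert percentages to proportions (divide by 100).
Σp_sagrᵢ² = 0.02² + 0.10² + 0.51² + 0.02² + 0.07² + 0.28² = 0.0004 + 0.0100 + 0.2601 + 0.0004 + 0.0049 + 0.0784 = 0.3542
B_sagr = 1 / 0.3542 = 2.8233
Σp_crisᵢ² = 0.02² + 0.02² + 0.14² + 0.02² + 0.02² + 0.78² = 0.0004 + 0.0004 + 0.0196 + 0.0004 + 0.0004 + 0.6084 = 0.6296
B_cris = 1 / 0.6296 = 1.5883
Σp_distᵢ² = 0.11² + 0.02² + 0.39² + 0.07² + 0.14² + 0.27² = 0.0121 + 0.0004 + 0.1521 + 0.0049 + 0.0196 + 0.0729 = 0.2620
B_dist = 1 / 0.2620 = 3.8168
Σp_caroᵢ² = 0.21² + 0.07² + 0.21² + 0.16² + 0.22² + 0.13² = 0.0441 + 0.0049 + 0.0441 + 0.0256 + 0.0484 + 0.0169 = 0.1840
B_caro = 1 / 0.1840 = 5.4348
Highest B → broadest niche (most generalist): Anolis carolinensis (B = 5.43).

Anolis carolinensis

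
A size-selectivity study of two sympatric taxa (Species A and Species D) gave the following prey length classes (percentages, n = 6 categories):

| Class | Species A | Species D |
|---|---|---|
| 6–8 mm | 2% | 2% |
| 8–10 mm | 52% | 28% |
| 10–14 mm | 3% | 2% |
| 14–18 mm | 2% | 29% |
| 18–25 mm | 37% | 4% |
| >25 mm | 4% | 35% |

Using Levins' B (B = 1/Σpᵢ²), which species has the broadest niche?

Convert percentages to proportions (divide by 100).
Σp_Aᵢ² = 0.02² + 0.52² + 0.03² + 0.02² + 0.37² + 0.04² = 0.0004 + 0.2704 + 0.0009 + 0.0004 + 0.1369 + 0.0016 = 0.4106
B_A = 1 / 0.4106 = 2.4355
Σp_Dᵢ² = 0.02² + 0.28² + 0.02² + 0.29² + 0.04² + 0.35² = 0.0004 + 0.0784 + 0.0004 + 0.0841 + 0.0016 + 0.1225 = 0.2874
B_D = 1 / 0.2874 = 3.4795
Highest B → broadest niche (most generalist): Species D (B = 3.48).

Species D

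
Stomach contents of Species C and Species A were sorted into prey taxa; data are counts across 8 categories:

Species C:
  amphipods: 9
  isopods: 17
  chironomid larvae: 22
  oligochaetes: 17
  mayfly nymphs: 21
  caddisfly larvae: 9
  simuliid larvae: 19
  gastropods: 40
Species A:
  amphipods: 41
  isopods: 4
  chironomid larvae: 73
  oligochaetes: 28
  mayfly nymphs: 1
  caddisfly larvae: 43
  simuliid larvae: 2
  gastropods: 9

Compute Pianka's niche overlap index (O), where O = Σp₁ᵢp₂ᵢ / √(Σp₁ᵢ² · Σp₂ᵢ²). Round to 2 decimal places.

0.56

Proportions for Species C (n=154): 9/154=0.0584, 17/154=0.1104, 22/154=0.1429, 17/154=0.1104, 21/154=0.1364, 9/154=0.0584, 19/154=0.1234, 40/154=0.2597
Proportions for Species A (n=201): 41/201=0.2040, 4/201=0.0199, 73/201=0.3632, 28/201=0.1393, 1/201=0.0050, 43/201=0.2139, 2/201=0.0100, 9/201=0.0448
Σ p₁ᵢp₂ᵢ = 0.011914 + 0.002197 + 0.051901 + 0.015379 + 0.000682 + 0.012492 + 0.001234 + 0.011635 = 0.107434
Σp_1ᵢ² = 0.0584² + 0.1104² + 0.1429² + 0.1104² + 0.1364² + 0.0584² + 0.1234² + 0.2597² = 0.003411 + 0.012188 + 0.020420 + 0.012188 + 0.018605 + 0.003411 + 0.015228 + 0.067444 = 0.152895
Σp_2ᵢ² = 0.2040² + 0.0199² + 0.3632² + 0.1393² + 0.0050² + 0.2139² + 0.0100² + 0.0448² = 0.041616 + 0.000396 + 0.131914 + 0.019404 + 0.000025 + 0.045753 + 0.000100 + 0.002007 = 0.241215
O = 0.107434 / √(0.152895 × 0.241215) = 0.107434 / 0.1920431 = 0.5594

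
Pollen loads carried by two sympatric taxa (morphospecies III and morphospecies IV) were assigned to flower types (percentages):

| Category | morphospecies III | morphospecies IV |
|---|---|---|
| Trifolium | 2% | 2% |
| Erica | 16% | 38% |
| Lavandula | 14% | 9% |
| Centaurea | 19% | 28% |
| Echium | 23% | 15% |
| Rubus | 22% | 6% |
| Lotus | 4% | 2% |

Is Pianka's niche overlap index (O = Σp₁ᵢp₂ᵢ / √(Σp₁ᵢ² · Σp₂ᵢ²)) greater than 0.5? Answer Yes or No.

Yes

Convert percentages to proportions (divide by 100).
Σ p₁ᵢp₂ᵢ = 0.0004 + 0.0608 + 0.0126 + 0.0532 + 0.0345 + 0.0132 + 0.0008 = 0.1755
Σp_1ᵢ² = 0.02² + 0.16² + 0.14² + 0.19² + 0.23² + 0.22² + 0.04² = 0.0004 + 0.0256 + 0.0196 + 0.0361 + 0.0529 + 0.0484 + 0.0016 = 0.1846
Σp_2ᵢ² = 0.02² + 0.38² + 0.09² + 0.28² + 0.15² + 0.06² + 0.02² = 0.0004 + 0.1444 + 0.0081 + 0.0784 + 0.0225 + 0.0036 + 0.0004 = 0.2578
O = 0.1755 / √(0.1846 × 0.2578) = 0.1755 / 0.21815 = 0.8045
O = 0.8045 > 0.5 → Yes.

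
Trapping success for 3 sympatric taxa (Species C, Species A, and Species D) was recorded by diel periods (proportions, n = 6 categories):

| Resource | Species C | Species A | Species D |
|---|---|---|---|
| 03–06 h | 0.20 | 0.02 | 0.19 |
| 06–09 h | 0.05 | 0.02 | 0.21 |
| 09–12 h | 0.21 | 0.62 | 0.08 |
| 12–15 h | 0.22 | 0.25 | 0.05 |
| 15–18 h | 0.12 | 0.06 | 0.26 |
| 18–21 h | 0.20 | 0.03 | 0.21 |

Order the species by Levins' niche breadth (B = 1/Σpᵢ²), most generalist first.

Σp_Cᵢ² = 0.20² + 0.05² + 0.21² + 0.22² + 0.12² + 0.20² = 0.0400 + 0.0025 + 0.0441 + 0.0484 + 0.0144 + 0.0400 = 0.1894
B_C = 1 / 0.1894 = 5.2798
Σp_Aᵢ² = 0.02² + 0.02² + 0.62² + 0.25² + 0.06² + 0.03² = 0.0004 + 0.0004 + 0.3844 + 0.0625 + 0.0036 + 0.0009 = 0.4522
B_A = 1 / 0.4522 = 2.2114
Σp_Dᵢ² = 0.19² + 0.21² + 0.08² + 0.05² + 0.26² + 0.21² = 0.0361 + 0.0441 + 0.0064 + 0.0025 + 0.0676 + 0.0441 = 0.2008
B_D = 1 / 0.2008 = 4.9801
Ranking by B (broadest → narrowest): Species C (5.28) > Species D (4.98) > Species A (2.21)

Species C > Species D > Species A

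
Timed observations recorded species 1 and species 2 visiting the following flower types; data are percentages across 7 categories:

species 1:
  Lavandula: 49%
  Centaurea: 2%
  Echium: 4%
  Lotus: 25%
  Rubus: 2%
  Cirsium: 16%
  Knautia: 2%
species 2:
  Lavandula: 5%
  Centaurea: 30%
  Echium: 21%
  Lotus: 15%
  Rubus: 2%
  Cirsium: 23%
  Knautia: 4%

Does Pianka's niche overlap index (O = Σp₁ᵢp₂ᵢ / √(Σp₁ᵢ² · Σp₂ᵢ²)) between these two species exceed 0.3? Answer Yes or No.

Convert percentages to proportions (divide by 100).
Σ p₁ᵢp₂ᵢ = 0.0245 + 0.0060 + 0.0084 + 0.0375 + 0.0004 + 0.0368 + 0.0008 = 0.1144
Σp_1ᵢ² = 0.49² + 0.02² + 0.04² + 0.25² + 0.02² + 0.16² + 0.02² = 0.2401 + 0.0004 + 0.0016 + 0.0625 + 0.0004 + 0.0256 + 0.0004 = 0.3310
Σp_2ᵢ² = 0.05² + 0.30² + 0.21² + 0.15² + 0.02² + 0.23² + 0.04² = 0.0025 + 0.0900 + 0.0441 + 0.0225 + 0.0004 + 0.0529 + 0.0016 = 0.2140
O = 0.1144 / √(0.3310 × 0.2140) = 0.1144 / 0.26615 = 0.4298
O = 0.4298 > 0.3 → Yes.

Yes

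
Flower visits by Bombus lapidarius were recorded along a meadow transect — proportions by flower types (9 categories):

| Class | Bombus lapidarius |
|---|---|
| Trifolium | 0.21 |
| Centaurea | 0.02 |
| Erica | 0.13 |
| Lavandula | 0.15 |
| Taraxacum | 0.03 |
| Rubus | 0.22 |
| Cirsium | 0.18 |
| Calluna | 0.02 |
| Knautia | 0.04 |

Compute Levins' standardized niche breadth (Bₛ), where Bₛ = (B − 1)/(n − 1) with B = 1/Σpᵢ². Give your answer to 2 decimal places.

0.62

Σpᵢ² = 0.21² + 0.02² + 0.13² + 0.15² + 0.03² + 0.22² + 0.18² + 0.02² + 0.04² = 0.0441 + 0.0004 + 0.0169 + 0.0225 + 0.0009 + 0.0484 + 0.0324 + 0.0004 + 0.0016 = 0.1676
B = 1 / 0.1676 = 5.9666
Bₛ = (B − 1)/(n − 1) = (5.9666 − 1)/(9 − 1) = 4.9666/8 = 0.6208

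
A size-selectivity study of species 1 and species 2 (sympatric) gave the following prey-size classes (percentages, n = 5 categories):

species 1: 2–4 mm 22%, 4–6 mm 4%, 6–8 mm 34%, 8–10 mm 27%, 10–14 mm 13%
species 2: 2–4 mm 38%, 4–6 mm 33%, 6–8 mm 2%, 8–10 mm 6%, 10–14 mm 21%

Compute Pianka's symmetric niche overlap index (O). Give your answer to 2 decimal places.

Convert percentages to proportions (divide by 100).
Σ p₁ᵢp₂ᵢ = 0.0836 + 0.0132 + 0.0068 + 0.0162 + 0.0273 = 0.1471
Σp_1ᵢ² = 0.22² + 0.04² + 0.34² + 0.27² + 0.13² = 0.0484 + 0.0016 + 0.1156 + 0.0729 + 0.0169 = 0.2554
Σp_2ᵢ² = 0.38² + 0.33² + 0.02² + 0.06² + 0.21² = 0.1444 + 0.1089 + 0.0004 + 0.0036 + 0.0441 = 0.3014
O = 0.1471 / √(0.2554 × 0.3014) = 0.1471 / 0.27745 = 0.5302

0.53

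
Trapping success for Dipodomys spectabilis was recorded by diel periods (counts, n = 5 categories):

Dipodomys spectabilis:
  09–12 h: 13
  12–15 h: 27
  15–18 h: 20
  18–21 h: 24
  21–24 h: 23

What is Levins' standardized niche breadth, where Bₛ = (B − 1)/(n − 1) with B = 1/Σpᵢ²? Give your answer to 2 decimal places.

Proportions for Dipodomys spectabilis (n=107): 13/107=0.1215, 27/107=0.2523, 20/107=0.1869, 24/107=0.2243, 23/107=0.2150
Σpᵢ² = 0.1215² + 0.2523² + 0.1869² + 0.2243² + 0.2150² = 0.014762 + 0.063655 + 0.034932 + 0.050310 + 0.046225 = 0.209884
B = 1 / 0.209884 = 4.7645
Bₛ = (B − 1)/(n − 1) = (4.7645 − 1)/(5 − 1) = 3.7645/4 = 0.9411

0.94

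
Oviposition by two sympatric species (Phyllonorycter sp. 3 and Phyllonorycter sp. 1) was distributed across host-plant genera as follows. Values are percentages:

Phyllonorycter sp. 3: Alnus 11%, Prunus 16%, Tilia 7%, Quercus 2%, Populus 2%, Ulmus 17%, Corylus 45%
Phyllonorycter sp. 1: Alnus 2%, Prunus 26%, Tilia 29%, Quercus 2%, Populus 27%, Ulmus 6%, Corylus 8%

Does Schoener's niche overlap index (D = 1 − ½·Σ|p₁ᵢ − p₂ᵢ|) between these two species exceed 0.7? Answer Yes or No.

Convert percentages to proportions (divide by 100).
Σ|p₁ᵢ − p₂ᵢ| = 0.09 + 0.10 + 0.22 + 0.00 + 0.25 + 0.11 + 0.37 = 1.14
D = 1 − ½ × 1.14 = 1 − 0.570 = 0.4300
D = 0.4300 < 0.7 → No.

No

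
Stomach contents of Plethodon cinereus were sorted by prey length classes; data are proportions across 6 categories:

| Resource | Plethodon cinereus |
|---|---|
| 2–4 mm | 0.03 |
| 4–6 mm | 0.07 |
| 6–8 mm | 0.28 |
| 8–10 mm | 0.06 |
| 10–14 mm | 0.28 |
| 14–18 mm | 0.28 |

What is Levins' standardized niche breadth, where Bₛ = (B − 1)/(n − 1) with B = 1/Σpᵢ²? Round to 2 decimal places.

0.62

Σpᵢ² = 0.03² + 0.07² + 0.28² + 0.06² + 0.28² + 0.28² = 0.0009 + 0.0049 + 0.0784 + 0.0036 + 0.0784 + 0.0784 = 0.2446
B = 1 / 0.2446 = 4.0883
Bₛ = (B − 1)/(n − 1) = (4.0883 − 1)/(6 − 1) = 3.0883/5 = 0.6177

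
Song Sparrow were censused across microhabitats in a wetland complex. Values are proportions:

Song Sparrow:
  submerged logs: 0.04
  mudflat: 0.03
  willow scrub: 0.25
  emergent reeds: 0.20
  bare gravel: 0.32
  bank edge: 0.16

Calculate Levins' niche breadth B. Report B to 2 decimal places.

4.29

Σpᵢ² = 0.04² + 0.03² + 0.25² + 0.20² + 0.32² + 0.16² = 0.0016 + 0.0009 + 0.0625 + 0.0400 + 0.1024 + 0.0256 = 0.2330
B = 1 / 0.2330 = 4.2918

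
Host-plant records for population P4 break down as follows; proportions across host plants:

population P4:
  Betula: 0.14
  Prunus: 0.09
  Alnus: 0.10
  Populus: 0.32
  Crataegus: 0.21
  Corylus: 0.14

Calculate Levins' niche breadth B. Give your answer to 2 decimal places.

Σpᵢ² = 0.14² + 0.09² + 0.10² + 0.32² + 0.21² + 0.14² = 0.0196 + 0.0081 + 0.0100 + 0.1024 + 0.0441 + 0.0196 = 0.2038
B = 1 / 0.2038 = 4.9068

4.91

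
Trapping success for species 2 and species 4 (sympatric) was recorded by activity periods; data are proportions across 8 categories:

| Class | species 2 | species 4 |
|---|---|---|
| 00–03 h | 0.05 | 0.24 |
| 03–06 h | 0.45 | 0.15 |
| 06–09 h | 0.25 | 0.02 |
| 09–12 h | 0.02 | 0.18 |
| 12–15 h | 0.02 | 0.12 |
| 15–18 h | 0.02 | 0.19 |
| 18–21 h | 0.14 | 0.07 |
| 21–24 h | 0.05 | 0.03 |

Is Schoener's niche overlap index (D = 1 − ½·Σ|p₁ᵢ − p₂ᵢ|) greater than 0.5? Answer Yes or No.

No

Σ|p₁ᵢ − p₂ᵢ| = 0.19 + 0.30 + 0.23 + 0.16 + 0.10 + 0.17 + 0.07 + 0.02 = 1.24
D = 1 − ½ × 1.24 = 1 − 0.620 = 0.3800
D = 0.3800 < 0.5 → No.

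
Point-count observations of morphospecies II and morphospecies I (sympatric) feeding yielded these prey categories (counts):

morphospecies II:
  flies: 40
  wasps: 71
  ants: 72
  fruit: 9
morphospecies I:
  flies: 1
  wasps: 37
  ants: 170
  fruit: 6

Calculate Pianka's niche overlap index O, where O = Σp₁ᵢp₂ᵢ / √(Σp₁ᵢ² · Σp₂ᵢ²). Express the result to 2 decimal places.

Proportions for morphospecies II (n=192): 40/192=0.2083, 71/192=0.3698, 72/192=0.3750, 9/192=0.0469
Proportions for morphospecies I (n=214): 1/214=0.0047, 37/214=0.1729, 170/214=0.7944, 6/214=0.0280
Σ p₁ᵢp₂ᵢ = 0.000979 + 0.063938 + 0.297900 + 0.001313 = 0.364130
Σp_1ᵢ² = 0.2083² + 0.3698² + 0.3750² + 0.0469² = 0.043389 + 0.136752 + 0.140625 + 0.002200 = 0.322966
Σp_2ᵢ² = 0.0047² + 0.1729² + 0.7944² + 0.0280² = 0.000022 + 0.029894 + 0.631071 + 0.000784 = 0.661771
O = 0.364130 / √(0.322966 × 0.661771) = 0.364130 / 0.4623089 = 0.7876

0.79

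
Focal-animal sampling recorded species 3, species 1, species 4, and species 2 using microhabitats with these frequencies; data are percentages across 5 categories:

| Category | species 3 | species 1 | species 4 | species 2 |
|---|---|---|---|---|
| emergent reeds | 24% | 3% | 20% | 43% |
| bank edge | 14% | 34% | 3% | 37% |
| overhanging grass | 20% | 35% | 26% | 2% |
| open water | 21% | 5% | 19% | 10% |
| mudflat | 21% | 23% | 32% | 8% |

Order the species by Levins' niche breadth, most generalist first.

Convert percentages to proportions (divide by 100).
Σp_3ᵢ² = 0.24² + 0.14² + 0.20² + 0.21² + 0.21² = 0.0576 + 0.0196 + 0.0400 + 0.0441 + 0.0441 = 0.2054
B_3 = 1 / 0.2054 = 4.8685
Σp_1ᵢ² = 0.03² + 0.34² + 0.35² + 0.05² + 0.23² = 0.0009 + 0.1156 + 0.1225 + 0.0025 + 0.0529 = 0.2944
B_1 = 1 / 0.2944 = 3.3967
Σp_4ᵢ² = 0.20² + 0.03² + 0.26² + 0.19² + 0.32² = 0.0400 + 0.0009 + 0.0676 + 0.0361 + 0.1024 = 0.2470
B_4 = 1 / 0.2470 = 4.0486
Σp_2ᵢ² = 0.43² + 0.37² + 0.02² + 0.10² + 0.08² = 0.1849 + 0.1369 + 0.0004 + 0.0100 + 0.0064 = 0.3386
B_2 = 1 / 0.3386 = 2.9533
Ranking by B (broadest → narrowest): species 3 (4.87) > species 4 (4.05) > species 1 (3.40) > species 2 (2.95)

species 3 > species 4 > species 1 > species 2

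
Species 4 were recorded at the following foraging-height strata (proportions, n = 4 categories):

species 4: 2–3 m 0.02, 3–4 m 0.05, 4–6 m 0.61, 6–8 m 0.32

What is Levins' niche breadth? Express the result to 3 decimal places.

Σpᵢ² = 0.02² + 0.05² + 0.61² + 0.32² = 0.0004 + 0.0025 + 0.3721 + 0.1024 = 0.4774
B = 1 / 0.4774 = 2.09468

2.095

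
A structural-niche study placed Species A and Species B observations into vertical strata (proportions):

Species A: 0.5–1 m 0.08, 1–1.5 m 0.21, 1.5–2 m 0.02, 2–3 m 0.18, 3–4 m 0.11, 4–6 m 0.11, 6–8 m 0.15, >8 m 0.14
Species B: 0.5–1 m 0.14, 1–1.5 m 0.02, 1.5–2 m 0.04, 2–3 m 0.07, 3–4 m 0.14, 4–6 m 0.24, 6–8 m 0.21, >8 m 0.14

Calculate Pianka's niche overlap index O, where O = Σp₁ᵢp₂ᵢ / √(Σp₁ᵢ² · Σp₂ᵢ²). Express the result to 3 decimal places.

0.769

Σ p₁ᵢp₂ᵢ = 0.0112 + 0.0042 + 0.0008 + 0.0126 + 0.0154 + 0.0264 + 0.0315 + 0.0196 = 0.1217
Σp_1ᵢ² = 0.08² + 0.21² + 0.02² + 0.18² + 0.11² + 0.11² + 0.15² + 0.14² = 0.0064 + 0.0441 + 0.0004 + 0.0324 + 0.0121 + 0.0121 + 0.0225 + 0.0196 = 0.1496
Σp_2ᵢ² = 0.14² + 0.02² + 0.04² + 0.07² + 0.14² + 0.24² + 0.21² + 0.14² = 0.0196 + 0.0004 + 0.0016 + 0.0049 + 0.0196 + 0.0576 + 0.0441 + 0.0196 = 0.1674
O = 0.1217 / √(0.1496 × 0.1674) = 0.1217 / 0.158250 = 0.76904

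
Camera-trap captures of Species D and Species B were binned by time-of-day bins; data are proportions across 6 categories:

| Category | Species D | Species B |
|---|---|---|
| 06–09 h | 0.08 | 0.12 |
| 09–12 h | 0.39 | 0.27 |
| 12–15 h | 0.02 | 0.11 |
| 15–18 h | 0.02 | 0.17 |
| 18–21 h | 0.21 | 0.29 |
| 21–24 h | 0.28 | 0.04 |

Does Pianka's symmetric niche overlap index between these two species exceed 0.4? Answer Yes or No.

Σ p₁ᵢp₂ᵢ = 0.0096 + 0.1053 + 0.0022 + 0.0034 + 0.0609 + 0.0112 = 0.1926
Σp_1ᵢ² = 0.08² + 0.39² + 0.02² + 0.02² + 0.21² + 0.28² = 0.0064 + 0.1521 + 0.0004 + 0.0004 + 0.0441 + 0.0784 = 0.2818
Σp_2ᵢ² = 0.12² + 0.27² + 0.11² + 0.17² + 0.29² + 0.04² = 0.0144 + 0.0729 + 0.0121 + 0.0289 + 0.0841 + 0.0016 = 0.2140
O = 0.1926 / √(0.2818 × 0.2140) = 0.1926 / 0.24557 = 0.7843
O = 0.7843 > 0.4 → Yes.

Yes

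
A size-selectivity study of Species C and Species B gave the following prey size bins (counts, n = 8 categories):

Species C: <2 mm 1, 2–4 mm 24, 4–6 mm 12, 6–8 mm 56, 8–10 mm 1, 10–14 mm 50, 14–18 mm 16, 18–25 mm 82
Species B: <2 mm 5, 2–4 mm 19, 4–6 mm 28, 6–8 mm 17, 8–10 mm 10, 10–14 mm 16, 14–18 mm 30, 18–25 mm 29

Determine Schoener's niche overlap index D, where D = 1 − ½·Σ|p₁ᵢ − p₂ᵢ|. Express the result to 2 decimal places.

Proportions for Species C (n=242): 1/242=0.0041, 24/242=0.0992, 12/242=0.0496, 56/242=0.2314, 1/242=0.0041, 50/242=0.2066, 16/242=0.0661, 82/242=0.3388
Proportions for Species B (n=154): 5/154=0.0325, 19/154=0.1234, 28/154=0.1818, 17/154=0.1104, 10/154=0.0649, 16/154=0.1039, 30/154=0.1948, 29/154=0.1883
Σ|p₁ᵢ − p₂ᵢ| = 0.0284 + 0.0242 + 0.1322 + 0.1210 + 0.0608 + 0.1027 + 0.1287 + 0.1505 = 0.7485
D = 1 − ½ × 0.7485 = 1 − 0.37425 = 0.62575

0.63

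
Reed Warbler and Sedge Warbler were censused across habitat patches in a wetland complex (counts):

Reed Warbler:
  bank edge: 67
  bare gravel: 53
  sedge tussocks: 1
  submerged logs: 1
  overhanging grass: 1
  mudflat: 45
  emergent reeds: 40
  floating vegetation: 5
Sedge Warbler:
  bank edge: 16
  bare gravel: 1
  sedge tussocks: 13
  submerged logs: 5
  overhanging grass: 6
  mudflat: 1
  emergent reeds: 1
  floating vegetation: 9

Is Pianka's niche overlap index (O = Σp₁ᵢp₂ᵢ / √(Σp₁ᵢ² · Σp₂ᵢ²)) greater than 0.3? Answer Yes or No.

Proportions for Reed Warbler (n=213): 67/213=0.3146, 53/213=0.2488, 1/213=0.0047, 1/213=0.0047, 1/213=0.0047, 45/213=0.2113, 40/213=0.1878, 5/213=0.0235
Proportions for Sedge Warbler (n=52): 16/52=0.3077, 1/52=0.0192, 13/52=0.2500, 5/52=0.0962, 6/52=0.1154, 1/52=0.0192, 1/52=0.0192, 9/52=0.1731
Σ p₁ᵢp₂ᵢ = 0.096802 + 0.004777 + 0.001175 + 0.000452 + 0.000542 + 0.004057 + 0.003606 + 0.004068 = 0.115479
Σp_1ᵢ² = 0.3146² + 0.2488² + 0.0047² + 0.0047² + 0.0047² + 0.2113² + 0.1878² + 0.0235² = 0.098973 + 0.061901 + 0.000022 + 0.000022 + 0.000022 + 0.044648 + 0.035269 + 0.000552 = 0.241409
Σp_2ᵢ² = 0.3077² + 0.0192² + 0.2500² + 0.0962² + 0.1154² + 0.0192² + 0.0192² + 0.1731² = 0.094679 + 0.000369 + 0.062500 + 0.009254 + 0.013317 + 0.000369 + 0.000369 + 0.029964 = 0.210821
O = 0.115479 / √(0.241409 × 0.210821) = 0.115479 / 0.2255972 = 0.5119
O = 0.5119 > 0.3 → Yes.

Yes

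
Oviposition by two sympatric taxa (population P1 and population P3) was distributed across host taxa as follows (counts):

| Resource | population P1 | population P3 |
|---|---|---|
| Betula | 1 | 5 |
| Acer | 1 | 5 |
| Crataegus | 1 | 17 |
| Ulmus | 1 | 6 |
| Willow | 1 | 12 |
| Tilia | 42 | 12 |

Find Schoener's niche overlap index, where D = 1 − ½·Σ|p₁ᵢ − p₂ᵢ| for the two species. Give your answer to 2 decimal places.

Proportions for population P1 (n=47): 1/47=0.0213, 1/47=0.0213, 1/47=0.0213, 1/47=0.0213, 1/47=0.0213, 42/47=0.8936
Proportions for population P3 (n=57): 5/57=0.0877, 5/57=0.0877, 17/57=0.2982, 6/57=0.1053, 12/57=0.2105, 12/57=0.2105
Σ|p₁ᵢ − p₂ᵢ| = 0.0664 + 0.0664 + 0.2769 + 0.0840 + 0.1892 + 0.6831 = 1.3660
D = 1 − ½ × 1.3660 = 1 − 0.68300 = 0.31700

0.32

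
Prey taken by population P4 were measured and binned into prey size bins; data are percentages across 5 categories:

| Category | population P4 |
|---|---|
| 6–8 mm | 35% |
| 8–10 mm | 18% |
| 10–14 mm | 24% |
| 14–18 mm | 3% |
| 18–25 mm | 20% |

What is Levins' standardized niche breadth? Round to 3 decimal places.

Convert percentages to proportions (divide by 100).
Σpᵢ² = 0.35² + 0.18² + 0.24² + 0.03² + 0.20² = 0.1225 + 0.0324 + 0.0576 + 0.0009 + 0.0400 = 0.2534
B = 1 / 0.2534 = 3.94633
Bₛ = (B − 1)/(n − 1) = (3.94633 − 1)/(5 − 1) = 2.94633/4 = 0.73658

0.737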